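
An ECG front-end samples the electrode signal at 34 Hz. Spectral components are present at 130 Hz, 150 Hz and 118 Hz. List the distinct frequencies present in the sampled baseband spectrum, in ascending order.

6 Hz, 14 Hz, 16 Hz

fs/2 = 17 Hz.
130 Hz mod fs = 28 Hz.
28 Hz > fs/2 = 17 Hz, folds to fs − 28 Hz = 6 Hz.
150 Hz mod fs = 14 Hz.
14 Hz ≤ fs/2 = 17 Hz, appears at 14 Hz.
118 Hz mod fs = 16 Hz.
16 Hz ≤ fs/2 = 17 Hz, appears at 16 Hz.
Distinct values: {6 Hz, 14 Hz, 16 Hz}.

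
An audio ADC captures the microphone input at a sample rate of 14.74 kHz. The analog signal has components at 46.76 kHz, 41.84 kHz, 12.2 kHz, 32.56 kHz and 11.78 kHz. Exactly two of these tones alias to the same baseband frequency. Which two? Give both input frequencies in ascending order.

12.2 kHz, 46.76 kHz

fs/2 = 7.37 kHz.
46.76 kHz mod fs = 2.54 kHz.
2.54 kHz ≤ fs/2 = 7.37 kHz, appears at 2.54 kHz.
41.84 kHz mod fs = 12.36 kHz.
12.36 kHz > fs/2 = 7.37 kHz, folds to fs − 12.36 kHz = 2.38 kHz.
12.2 kHz > fs/2 = 7.37 kHz, folds to fs − 12.2 kHz = 2.54 kHz.
32.56 kHz mod fs = 3.08 kHz.
3.08 kHz ≤ fs/2 = 7.37 kHz, appears at 3.08 kHz.
11.78 kHz > fs/2 = 7.37 kHz, folds to fs − 11.78 kHz = 2.96 kHz.
12.2 kHz and 46.76 kHz both map to 2.54 kHz.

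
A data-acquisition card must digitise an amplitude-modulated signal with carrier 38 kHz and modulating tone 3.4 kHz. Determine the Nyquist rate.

AM sidebands sit at fc ± fm = 34.6 kHz and 41.4 kHz.
Highest-frequency component: 41.4 kHz.
Nyquist rate = 2 × 41.4 kHz = 82.8 kHz.

82.8 kHz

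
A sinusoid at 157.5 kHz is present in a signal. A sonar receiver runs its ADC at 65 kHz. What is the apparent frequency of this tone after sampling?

27.5 kHz

157.5 kHz mod fs = 27.5 kHz.
27.5 kHz ≤ fs/2 = 32.5 kHz, appears at 27.5 kHz.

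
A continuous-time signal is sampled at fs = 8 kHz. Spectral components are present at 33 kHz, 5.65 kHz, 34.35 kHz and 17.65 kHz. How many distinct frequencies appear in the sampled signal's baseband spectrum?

fs/2 = 4 kHz.
33 kHz mod fs = 1 kHz.
1 kHz ≤ fs/2 = 4 kHz, appears at 1 kHz.
5.65 kHz > fs/2 = 4 kHz, folds to fs − 5.65 kHz = 2.35 kHz.
34.35 kHz mod fs = 2.35 kHz.
2.35 kHz ≤ fs/2 = 4 kHz, appears at 2.35 kHz.
17.65 kHz mod fs = 1.65 kHz.
1.65 kHz ≤ fs/2 = 4 kHz, appears at 1.65 kHz.
Distinct values: {1 kHz, 1.65 kHz, 2.35 kHz} → 3.

3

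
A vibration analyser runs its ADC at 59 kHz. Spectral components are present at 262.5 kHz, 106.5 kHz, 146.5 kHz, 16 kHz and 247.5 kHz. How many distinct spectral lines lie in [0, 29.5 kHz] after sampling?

4

fs/2 = 29.5 kHz.
262.5 kHz mod fs = 26.5 kHz.
26.5 kHz ≤ fs/2 = 29.5 kHz, appears at 26.5 kHz.
106.5 kHz mod fs = 47.5 kHz.
47.5 kHz > fs/2 = 29.5 kHz, folds to fs − 47.5 kHz = 11.5 kHz.
146.5 kHz mod fs = 28.5 kHz.
28.5 kHz ≤ fs/2 = 29.5 kHz, appears at 28.5 kHz.
16 kHz ≤ fs/2 = 29.5 kHz, passes unchanged.
247.5 kHz mod fs = 11.5 kHz.
11.5 kHz ≤ fs/2 = 29.5 kHz, appears at 11.5 kHz.
Distinct values: {11.5 kHz, 16 kHz, 26.5 kHz, 28.5 kHz} → 4.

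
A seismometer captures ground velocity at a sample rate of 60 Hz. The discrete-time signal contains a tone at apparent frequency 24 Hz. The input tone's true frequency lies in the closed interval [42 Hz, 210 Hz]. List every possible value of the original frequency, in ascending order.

84 Hz, 96 Hz, 144 Hz, 156 Hz, 204 Hz

Frequencies that alias to 24 Hz are k·fs ± 24 Hz for integer k ≥ 0.
k=0: 24 Hz.
k=1: 36 Hz, 84 Hz.
k=2: 96 Hz, 144 Hz.
k=3: 156 Hz, 204 Hz.
k=4: 216 Hz, 264 Hz.
Within [42 Hz, 210 Hz]: 84 Hz, 96 Hz, 144 Hz, 156 Hz, 204 Hz.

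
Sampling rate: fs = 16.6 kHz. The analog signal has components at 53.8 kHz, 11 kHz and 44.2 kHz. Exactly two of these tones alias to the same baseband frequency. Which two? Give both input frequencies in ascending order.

fs/2 = 8.3 kHz.
53.8 kHz mod fs = 4 kHz.
4 kHz ≤ fs/2 = 8.3 kHz, appears at 4 kHz.
11 kHz > fs/2 = 8.3 kHz, folds to fs − 11 kHz = 5.6 kHz.
44.2 kHz mod fs = 11 kHz.
11 kHz > fs/2 = 8.3 kHz, folds to fs − 11 kHz = 5.6 kHz.
11 kHz and 44.2 kHz both map to 5.6 kHz.

11 kHz, 44.2 kHz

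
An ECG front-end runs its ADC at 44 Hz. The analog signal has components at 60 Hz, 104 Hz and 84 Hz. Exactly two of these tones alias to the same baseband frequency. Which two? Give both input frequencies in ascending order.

60 Hz, 104 Hz

fs/2 = 22 Hz.
60 Hz mod fs = 16 Hz.
16 Hz ≤ fs/2 = 22 Hz, appears at 16 Hz.
104 Hz mod fs = 16 Hz.
16 Hz ≤ fs/2 = 22 Hz, appears at 16 Hz.
84 Hz mod fs = 40 Hz.
40 Hz > fs/2 = 22 Hz, folds to fs − 40 Hz = 4 Hz.
60 Hz and 104 Hz both map to 16 Hz.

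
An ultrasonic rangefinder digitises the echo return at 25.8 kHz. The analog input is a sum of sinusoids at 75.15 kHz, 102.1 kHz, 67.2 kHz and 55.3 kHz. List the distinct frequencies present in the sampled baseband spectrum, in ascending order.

fs/2 = 12.9 kHz.
75.15 kHz mod fs = 23.55 kHz.
23.55 kHz > fs/2 = 12.9 kHz, folds to fs − 23.55 kHz = 2.25 kHz.
102.1 kHz mod fs = 24.7 kHz.
24.7 kHz > fs/2 = 12.9 kHz, folds to fs − 24.7 kHz = 1.1 kHz.
67.2 kHz mod fs = 15.6 kHz.
15.6 kHz > fs/2 = 12.9 kHz, folds to fs − 15.6 kHz = 10.2 kHz.
55.3 kHz mod fs = 3.7 kHz.
3.7 kHz ≤ fs/2 = 12.9 kHz, appears at 3.7 kHz.
Distinct values: {1.1 kHz, 2.25 kHz, 3.7 kHz, 10.2 kHz}.

1.1 kHz, 2.25 kHz, 3.7 kHz, 10.2 kHz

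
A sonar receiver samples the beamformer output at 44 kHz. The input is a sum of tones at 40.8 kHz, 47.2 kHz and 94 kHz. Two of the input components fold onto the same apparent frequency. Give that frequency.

fs/2 = 22 kHz.
40.8 kHz > fs/2 = 22 kHz, folds to fs − 40.8 kHz = 3.2 kHz.
47.2 kHz mod fs = 3.2 kHz.
3.2 kHz ≤ fs/2 = 22 kHz, appears at 3.2 kHz.
94 kHz mod fs = 6 kHz.
6 kHz ≤ fs/2 = 22 kHz, appears at 6 kHz.
40.8 kHz and 47.2 kHz both map to 3.2 kHz.

3.2 kHz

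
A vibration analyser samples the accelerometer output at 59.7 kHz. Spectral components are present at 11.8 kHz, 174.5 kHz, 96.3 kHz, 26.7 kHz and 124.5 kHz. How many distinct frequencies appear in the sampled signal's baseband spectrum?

5

fs/2 = 29.85 kHz.
11.8 kHz ≤ fs/2 = 29.85 kHz, passes unchanged.
174.5 kHz mod fs = 55.1 kHz.
55.1 kHz > fs/2 = 29.85 kHz, folds to fs − 55.1 kHz = 4.6 kHz.
96.3 kHz mod fs = 36.6 kHz.
36.6 kHz > fs/2 = 29.85 kHz, folds to fs − 36.6 kHz = 23.1 kHz.
26.7 kHz ≤ fs/2 = 29.85 kHz, passes unchanged.
124.5 kHz mod fs = 5.1 kHz.
5.1 kHz ≤ fs/2 = 29.85 kHz, appears at 5.1 kHz.
Distinct values: {4.6 kHz, 5.1 kHz, 11.8 kHz, 23.1 kHz, 26.7 kHz} → 5.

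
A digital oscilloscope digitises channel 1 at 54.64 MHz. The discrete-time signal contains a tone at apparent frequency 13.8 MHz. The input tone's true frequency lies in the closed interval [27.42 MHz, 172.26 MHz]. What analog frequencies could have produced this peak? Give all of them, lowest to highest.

Frequencies that alias to 13.8 MHz are k·fs ± 13.8 MHz for integer k ≥ 0.
k=0: 13.8 MHz.
k=1: 40.84 MHz, 68.44 MHz.
k=2: 95.48 MHz, 123.08 MHz.
k=3: 150.12 MHz, 177.72 MHz.
k=4: 204.76 MHz, 232.36 MHz.
Within [27.42 MHz, 172.26 MHz]: 40.84 MHz, 68.44 MHz, 95.48 MHz, 123.08 MHz, 150.12 MHz.

40.84 MHz, 68.44 MHz, 95.48 MHz, 123.08 MHz, 150.12 MHz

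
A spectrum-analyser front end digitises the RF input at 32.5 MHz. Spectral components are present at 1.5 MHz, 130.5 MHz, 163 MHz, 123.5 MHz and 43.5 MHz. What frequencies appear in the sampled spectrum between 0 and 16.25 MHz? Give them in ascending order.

0.5 MHz, 1.5 MHz, 6.5 MHz, 11 MHz

fs/2 = 16.25 MHz.
1.5 MHz ≤ fs/2 = 16.25 MHz, passes unchanged.
130.5 MHz mod fs = 0.5 MHz.
0.5 MHz ≤ fs/2 = 16.25 MHz, appears at 0.5 MHz.
163 MHz mod fs = 0.5 MHz.
0.5 MHz ≤ fs/2 = 16.25 MHz, appears at 0.5 MHz.
123.5 MHz mod fs = 26 MHz.
26 MHz > fs/2 = 16.25 MHz, folds to fs − 26 MHz = 6.5 MHz.
43.5 MHz mod fs = 11 MHz.
11 MHz ≤ fs/2 = 16.25 MHz, appears at 11 MHz.
Distinct values: {0.5 MHz, 1.5 MHz, 6.5 MHz, 11 MHz}.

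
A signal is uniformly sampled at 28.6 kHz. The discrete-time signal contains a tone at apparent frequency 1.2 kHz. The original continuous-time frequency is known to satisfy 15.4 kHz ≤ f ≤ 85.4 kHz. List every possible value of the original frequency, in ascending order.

27.4 kHz, 29.8 kHz, 56 kHz, 58.4 kHz, 84.6 kHz

Frequencies that alias to 1.2 kHz are k·fs ± 1.2 kHz for integer k ≥ 0.
k=0: 1.2 kHz.
k=1: 27.4 kHz, 29.8 kHz.
k=2: 56 kHz, 58.4 kHz.
k=3: 84.6 kHz, 87 kHz.
k=4: 113.2 kHz, 115.6 kHz.
Within [15.4 kHz, 85.4 kHz]: 27.4 kHz, 29.8 kHz, 56 kHz, 58.4 kHz, 84.6 kHz.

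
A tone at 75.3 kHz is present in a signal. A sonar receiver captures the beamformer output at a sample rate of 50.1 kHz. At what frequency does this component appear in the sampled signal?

75.3 kHz mod fs = 25.2 kHz.
25.2 kHz > fs/2 = 25.05 kHz, folds to fs − 25.2 kHz = 24.9 kHz.

24.9 kHz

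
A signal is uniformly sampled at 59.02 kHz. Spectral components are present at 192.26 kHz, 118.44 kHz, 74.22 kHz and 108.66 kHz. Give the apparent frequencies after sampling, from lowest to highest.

0.4 kHz, 9.38 kHz, 15.2 kHz

fs/2 = 29.51 kHz.
192.26 kHz mod fs = 15.2 kHz.
15.2 kHz ≤ fs/2 = 29.51 kHz, appears at 15.2 kHz.
118.44 kHz mod fs = 0.4 kHz.
0.4 kHz ≤ fs/2 = 29.51 kHz, appears at 0.4 kHz.
74.22 kHz mod fs = 15.2 kHz.
15.2 kHz ≤ fs/2 = 29.51 kHz, appears at 15.2 kHz.
108.66 kHz mod fs = 49.64 kHz.
49.64 kHz > fs/2 = 29.51 kHz, folds to fs − 49.64 kHz = 9.38 kHz.
Distinct values: {0.4 kHz, 9.38 kHz, 15.2 kHz}.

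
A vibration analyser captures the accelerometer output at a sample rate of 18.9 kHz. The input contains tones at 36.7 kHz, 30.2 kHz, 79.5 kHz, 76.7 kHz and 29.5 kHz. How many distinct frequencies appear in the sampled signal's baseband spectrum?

fs/2 = 9.45 kHz.
36.7 kHz mod fs = 17.8 kHz.
17.8 kHz > fs/2 = 9.45 kHz, folds to fs − 17.8 kHz = 1.1 kHz.
30.2 kHz mod fs = 11.3 kHz.
11.3 kHz > fs/2 = 9.45 kHz, folds to fs − 11.3 kHz = 7.6 kHz.
79.5 kHz mod fs = 3.9 kHz.
3.9 kHz ≤ fs/2 = 9.45 kHz, appears at 3.9 kHz.
76.7 kHz mod fs = 1.1 kHz.
1.1 kHz ≤ fs/2 = 9.45 kHz, appears at 1.1 kHz.
29.5 kHz mod fs = 10.6 kHz.
10.6 kHz > fs/2 = 9.45 kHz, folds to fs − 10.6 kHz = 8.3 kHz.
Distinct values: {1.1 kHz, 3.9 kHz, 7.6 kHz, 8.3 kHz} → 4.

4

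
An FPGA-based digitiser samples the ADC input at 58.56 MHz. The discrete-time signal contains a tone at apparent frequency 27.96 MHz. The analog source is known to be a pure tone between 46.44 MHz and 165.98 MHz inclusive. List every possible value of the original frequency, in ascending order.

86.52 MHz, 89.16 MHz, 145.08 MHz, 147.72 MHz

Frequencies that alias to 27.96 MHz are k·fs ± 27.96 MHz for integer k ≥ 0.
k=0: 27.96 MHz.
k=1: 30.6 MHz, 86.52 MHz.
k=2: 89.16 MHz, 145.08 MHz.
k=3: 147.72 MHz, 203.64 MHz.
k=4: 206.28 MHz, 262.2 MHz.
Within [46.44 MHz, 165.98 MHz]: 86.52 MHz, 89.16 MHz, 145.08 MHz, 147.72 MHz.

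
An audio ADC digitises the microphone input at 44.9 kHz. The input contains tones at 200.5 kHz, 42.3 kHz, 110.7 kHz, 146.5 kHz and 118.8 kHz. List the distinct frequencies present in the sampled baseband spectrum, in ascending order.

2.6 kHz, 11.8 kHz, 15.9 kHz, 20.9 kHz

fs/2 = 22.45 kHz.
200.5 kHz mod fs = 20.9 kHz.
20.9 kHz ≤ fs/2 = 22.45 kHz, appears at 20.9 kHz.
42.3 kHz > fs/2 = 22.45 kHz, folds to fs − 42.3 kHz = 2.6 kHz.
110.7 kHz mod fs = 20.9 kHz.
20.9 kHz ≤ fs/2 = 22.45 kHz, appears at 20.9 kHz.
146.5 kHz mod fs = 11.8 kHz.
11.8 kHz ≤ fs/2 = 22.45 kHz, appears at 11.8 kHz.
118.8 kHz mod fs = 29 kHz.
29 kHz > fs/2 = 22.45 kHz, folds to fs − 29 kHz = 15.9 kHz.
Distinct values: {2.6 kHz, 11.8 kHz, 15.9 kHz, 20.9 kHz}.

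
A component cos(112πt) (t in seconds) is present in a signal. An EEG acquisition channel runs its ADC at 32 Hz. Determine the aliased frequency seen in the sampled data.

ω = 112π rad/s → f = ω/(2π) = 56 Hz.
56 Hz mod fs = 24 Hz.
24 Hz > fs/2 = 16 Hz, folds to fs − 24 Hz = 8 Hz.

8 Hz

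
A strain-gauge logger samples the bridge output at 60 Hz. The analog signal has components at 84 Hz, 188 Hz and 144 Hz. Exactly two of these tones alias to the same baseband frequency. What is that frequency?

24 Hz

fs/2 = 30 Hz.
84 Hz mod fs = 24 Hz.
24 Hz ≤ fs/2 = 30 Hz, appears at 24 Hz.
188 Hz mod fs = 8 Hz.
8 Hz ≤ fs/2 = 30 Hz, appears at 8 Hz.
144 Hz mod fs = 24 Hz.
24 Hz ≤ fs/2 = 30 Hz, appears at 24 Hz.
84 Hz and 144 Hz both map to 24 Hz.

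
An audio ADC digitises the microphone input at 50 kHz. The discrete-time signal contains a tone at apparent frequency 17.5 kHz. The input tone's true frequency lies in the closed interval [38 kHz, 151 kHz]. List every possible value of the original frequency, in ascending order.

Frequencies that alias to 17.5 kHz are k·fs ± 17.5 kHz for integer k ≥ 0.
k=0: 17.5 kHz.
k=1: 32.5 kHz, 67.5 kHz.
k=2: 82.5 kHz, 117.5 kHz.
k=3: 132.5 kHz, 167.5 kHz.
k=4: 182.5 kHz, 217.5 kHz.
Within [38 kHz, 151 kHz]: 67.5 kHz, 82.5 kHz, 117.5 kHz, 132.5 kHz.

67.5 kHz, 82.5 kHz, 117.5 kHz, 132.5 kHz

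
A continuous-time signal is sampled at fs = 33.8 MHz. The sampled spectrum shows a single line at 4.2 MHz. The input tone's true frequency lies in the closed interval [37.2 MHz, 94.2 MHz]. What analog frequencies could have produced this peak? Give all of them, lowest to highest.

38 MHz, 63.4 MHz, 71.8 MHz

Frequencies that alias to 4.2 MHz are k·fs ± 4.2 MHz for integer k ≥ 0.
k=0: 4.2 MHz.
k=1: 29.6 MHz, 38 MHz.
k=2: 63.4 MHz, 71.8 MHz.
k=3: 97.2 MHz, 105.6 MHz.
Within [37.2 MHz, 94.2 MHz]: 38 MHz, 63.4 MHz, 71.8 MHz.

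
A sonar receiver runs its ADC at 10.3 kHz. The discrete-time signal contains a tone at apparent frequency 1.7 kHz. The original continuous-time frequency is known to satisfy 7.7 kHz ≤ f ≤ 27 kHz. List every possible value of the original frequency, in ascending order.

8.6 kHz, 12 kHz, 18.9 kHz, 22.3 kHz

Frequencies that alias to 1.7 kHz are k·fs ± 1.7 kHz for integer k ≥ 0.
k=0: 1.7 kHz.
k=1: 8.6 kHz, 12 kHz.
k=2: 18.9 kHz, 22.3 kHz.
k=3: 29.2 kHz, 32.6 kHz.
Within [7.7 kHz, 27 kHz]: 8.6 kHz, 12 kHz, 18.9 kHz, 22.3 kHz.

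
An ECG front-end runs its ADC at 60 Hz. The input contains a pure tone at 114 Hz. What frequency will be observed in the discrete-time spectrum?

6 Hz

114 Hz mod fs = 54 Hz.
54 Hz > fs/2 = 30 Hz, folds to fs − 54 Hz = 6 Hz.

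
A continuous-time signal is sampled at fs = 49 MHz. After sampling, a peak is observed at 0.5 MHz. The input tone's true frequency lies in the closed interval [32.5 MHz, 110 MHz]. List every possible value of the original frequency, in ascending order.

48.5 MHz, 49.5 MHz, 97.5 MHz, 98.5 MHz

Frequencies that alias to 0.5 MHz are k·fs ± 0.5 MHz for integer k ≥ 0.
k=0: 0.5 MHz.
k=1: 48.5 MHz, 49.5 MHz.
k=2: 97.5 MHz, 98.5 MHz.
k=3: 146.5 MHz, 147.5 MHz.
Within [32.5 MHz, 110 MHz]: 48.5 MHz, 49.5 MHz, 97.5 MHz, 98.5 MHz.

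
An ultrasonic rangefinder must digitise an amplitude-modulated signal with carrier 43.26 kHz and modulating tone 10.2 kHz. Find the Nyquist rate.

106.92 kHz

AM sidebands sit at fc ± fm = 33.06 kHz and 53.46 kHz.
Highest-frequency component: 53.46 kHz.
Nyquist rate = 2 × 53.46 kHz = 106.92 kHz.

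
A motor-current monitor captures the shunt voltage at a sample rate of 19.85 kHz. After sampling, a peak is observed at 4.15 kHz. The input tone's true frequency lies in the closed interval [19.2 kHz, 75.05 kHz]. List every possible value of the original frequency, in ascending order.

24 kHz, 35.55 kHz, 43.85 kHz, 55.4 kHz, 63.7 kHz

Frequencies that alias to 4.15 kHz are k·fs ± 4.15 kHz for integer k ≥ 0.
k=0: 4.15 kHz.
k=1: 15.7 kHz, 24 kHz.
k=2: 35.55 kHz, 43.85 kHz.
k=3: 55.4 kHz, 63.7 kHz.
k=4: 75.25 kHz, 83.55 kHz.
Within [19.2 kHz, 75.05 kHz]: 24 kHz, 35.55 kHz, 43.85 kHz, 55.4 kHz, 63.7 kHz.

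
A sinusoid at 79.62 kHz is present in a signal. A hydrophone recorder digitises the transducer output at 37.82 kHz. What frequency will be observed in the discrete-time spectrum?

3.98 kHz

79.62 kHz mod fs = 3.98 kHz.
3.98 kHz ≤ fs/2 = 18.91 kHz, appears at 3.98 kHz.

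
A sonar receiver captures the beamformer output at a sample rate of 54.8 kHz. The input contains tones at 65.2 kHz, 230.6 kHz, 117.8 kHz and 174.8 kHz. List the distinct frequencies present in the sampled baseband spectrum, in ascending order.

fs/2 = 27.4 kHz.
65.2 kHz mod fs = 10.4 kHz.
10.4 kHz ≤ fs/2 = 27.4 kHz, appears at 10.4 kHz.
230.6 kHz mod fs = 11.4 kHz.
11.4 kHz ≤ fs/2 = 27.4 kHz, appears at 11.4 kHz.
117.8 kHz mod fs = 8.2 kHz.
8.2 kHz ≤ fs/2 = 27.4 kHz, appears at 8.2 kHz.
174.8 kHz mod fs = 10.4 kHz.
10.4 kHz ≤ fs/2 = 27.4 kHz, appears at 10.4 kHz.
Distinct values: {8.2 kHz, 10.4 kHz, 11.4 kHz}.

8.2 kHz, 10.4 kHz, 11.4 kHz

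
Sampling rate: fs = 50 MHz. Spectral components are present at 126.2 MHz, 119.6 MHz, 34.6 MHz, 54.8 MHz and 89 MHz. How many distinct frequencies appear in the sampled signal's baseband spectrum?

fs/2 = 25 MHz.
126.2 MHz mod fs = 26.2 MHz.
26.2 MHz > fs/2 = 25 MHz, folds to fs − 26.2 MHz = 23.8 MHz.
119.6 MHz mod fs = 19.6 MHz.
19.6 MHz ≤ fs/2 = 25 MHz, appears at 19.6 MHz.
34.6 MHz > fs/2 = 25 MHz, folds to fs − 34.6 MHz = 15.4 MHz.
54.8 MHz mod fs = 4.8 MHz.
4.8 MHz ≤ fs/2 = 25 MHz, appears at 4.8 MHz.
89 MHz mod fs = 39 MHz.
39 MHz > fs/2 = 25 MHz, folds to fs − 39 MHz = 11 MHz.
Distinct values: {4.8 MHz, 11 MHz, 15.4 MHz, 19.6 MHz, 23.8 MHz} → 5.

5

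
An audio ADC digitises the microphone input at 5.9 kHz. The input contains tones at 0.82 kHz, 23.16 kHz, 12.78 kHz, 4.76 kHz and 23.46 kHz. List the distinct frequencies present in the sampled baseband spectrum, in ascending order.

0.14 kHz, 0.44 kHz, 0.82 kHz, 0.98 kHz, 1.14 kHz

fs/2 = 2.95 kHz.
0.82 kHz ≤ fs/2 = 2.95 kHz, passes unchanged.
23.16 kHz mod fs = 5.46 kHz.
5.46 kHz > fs/2 = 2.95 kHz, folds to fs − 5.46 kHz = 0.44 kHz.
12.78 kHz mod fs = 0.98 kHz.
0.98 kHz ≤ fs/2 = 2.95 kHz, appears at 0.98 kHz.
4.76 kHz > fs/2 = 2.95 kHz, folds to fs − 4.76 kHz = 1.14 kHz.
23.46 kHz mod fs = 5.76 kHz.
5.76 kHz > fs/2 = 2.95 kHz, folds to fs − 5.76 kHz = 0.14 kHz.
Distinct values: {0.14 kHz, 0.44 kHz, 0.82 kHz, 0.98 kHz, 1.14 kHz}.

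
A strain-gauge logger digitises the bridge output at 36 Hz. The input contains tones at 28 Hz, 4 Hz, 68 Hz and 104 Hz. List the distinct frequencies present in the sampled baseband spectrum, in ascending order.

4 Hz, 8 Hz

fs/2 = 18 Hz.
28 Hz > fs/2 = 18 Hz, folds to fs − 28 Hz = 8 Hz.
4 Hz ≤ fs/2 = 18 Hz, passes unchanged.
68 Hz mod fs = 32 Hz.
32 Hz > fs/2 = 18 Hz, folds to fs − 32 Hz = 4 Hz.
104 Hz mod fs = 32 Hz.
32 Hz > fs/2 = 18 Hz, folds to fs − 32 Hz = 4 Hz.
Distinct values: {4 Hz, 8 Hz}.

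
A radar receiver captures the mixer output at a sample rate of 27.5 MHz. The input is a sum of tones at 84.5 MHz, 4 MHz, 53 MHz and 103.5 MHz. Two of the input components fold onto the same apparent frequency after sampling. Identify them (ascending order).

53 MHz, 84.5 MHz

fs/2 = 13.75 MHz.
84.5 MHz mod fs = 2 MHz.
2 MHz ≤ fs/2 = 13.75 MHz, appears at 2 MHz.
4 MHz ≤ fs/2 = 13.75 MHz, passes unchanged.
53 MHz mod fs = 25.5 MHz.
25.5 MHz > fs/2 = 13.75 MHz, folds to fs − 25.5 MHz = 2 MHz.
103.5 MHz mod fs = 21 MHz.
21 MHz > fs/2 = 13.75 MHz, folds to fs − 21 MHz = 6.5 MHz.
53 MHz and 84.5 MHz both map to 2 MHz.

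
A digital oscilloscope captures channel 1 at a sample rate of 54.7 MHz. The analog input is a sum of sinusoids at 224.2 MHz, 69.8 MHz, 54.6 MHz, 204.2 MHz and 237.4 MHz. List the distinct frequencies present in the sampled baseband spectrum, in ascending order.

0.1 MHz, 5.4 MHz, 14.6 MHz, 15.1 MHz, 18.6 MHz

fs/2 = 27.35 MHz.
224.2 MHz mod fs = 5.4 MHz.
5.4 MHz ≤ fs/2 = 27.35 MHz, appears at 5.4 MHz.
69.8 MHz mod fs = 15.1 MHz.
15.1 MHz ≤ fs/2 = 27.35 MHz, appears at 15.1 MHz.
54.6 MHz > fs/2 = 27.35 MHz, folds to fs − 54.6 MHz = 0.1 MHz.
204.2 MHz mod fs = 40.1 MHz.
40.1 MHz > fs/2 = 27.35 MHz, folds to fs − 40.1 MHz = 14.6 MHz.
237.4 MHz mod fs = 18.6 MHz.
18.6 MHz ≤ fs/2 = 27.35 MHz, appears at 18.6 MHz.
Distinct values: {0.1 MHz, 5.4 MHz, 14.6 MHz, 15.1 MHz, 18.6 MHz}.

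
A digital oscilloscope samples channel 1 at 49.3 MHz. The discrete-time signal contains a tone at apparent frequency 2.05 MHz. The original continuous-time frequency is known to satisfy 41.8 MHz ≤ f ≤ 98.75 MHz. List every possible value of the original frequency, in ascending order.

Frequencies that alias to 2.05 MHz are k·fs ± 2.05 MHz for integer k ≥ 0.
k=0: 2.05 MHz.
k=1: 47.25 MHz, 51.35 MHz.
k=2: 96.55 MHz, 100.65 MHz.
k=3: 145.85 MHz, 149.95 MHz.
Within [41.8 MHz, 98.75 MHz]: 47.25 MHz, 51.35 MHz, 96.55 MHz.

47.25 MHz, 51.35 MHz, 96.55 MHz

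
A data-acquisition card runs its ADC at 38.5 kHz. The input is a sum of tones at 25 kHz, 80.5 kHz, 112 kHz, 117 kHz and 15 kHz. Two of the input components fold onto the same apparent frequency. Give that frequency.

3.5 kHz

fs/2 = 19.25 kHz.
25 kHz > fs/2 = 19.25 kHz, folds to fs − 25 kHz = 13.5 kHz.
80.5 kHz mod fs = 3.5 kHz.
3.5 kHz ≤ fs/2 = 19.25 kHz, appears at 3.5 kHz.
112 kHz mod fs = 35 kHz.
35 kHz > fs/2 = 19.25 kHz, folds to fs − 35 kHz = 3.5 kHz.
117 kHz mod fs = 1.5 kHz.
1.5 kHz ≤ fs/2 = 19.25 kHz, appears at 1.5 kHz.
15 kHz ≤ fs/2 = 19.25 kHz, passes unchanged.
80.5 kHz and 112 kHz both map to 3.5 kHz.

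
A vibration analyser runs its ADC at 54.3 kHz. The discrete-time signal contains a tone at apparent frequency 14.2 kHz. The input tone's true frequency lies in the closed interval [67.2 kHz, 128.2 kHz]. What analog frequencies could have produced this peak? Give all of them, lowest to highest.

Frequencies that alias to 14.2 kHz are k·fs ± 14.2 kHz for integer k ≥ 0.
k=0: 14.2 kHz.
k=1: 40.1 kHz, 68.5 kHz.
k=2: 94.4 kHz, 122.8 kHz.
k=3: 148.7 kHz, 177.1 kHz.
Within [67.2 kHz, 128.2 kHz]: 68.5 kHz, 94.4 kHz, 122.8 kHz.

68.5 kHz, 94.4 kHz, 122.8 kHz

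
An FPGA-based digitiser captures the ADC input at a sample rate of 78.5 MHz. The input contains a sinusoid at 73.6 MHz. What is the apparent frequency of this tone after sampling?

73.6 MHz > fs/2 = 39.25 MHz, folds to fs − 73.6 MHz = 4.9 MHz.

4.9 MHz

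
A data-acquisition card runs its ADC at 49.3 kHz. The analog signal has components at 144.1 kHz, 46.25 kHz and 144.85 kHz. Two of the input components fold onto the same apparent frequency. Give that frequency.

fs/2 = 24.65 kHz.
144.1 kHz mod fs = 45.5 kHz.
45.5 kHz > fs/2 = 24.65 kHz, folds to fs − 45.5 kHz = 3.8 kHz.
46.25 kHz > fs/2 = 24.65 kHz, folds to fs − 46.25 kHz = 3.05 kHz.
144.85 kHz mod fs = 46.25 kHz.
46.25 kHz > fs/2 = 24.65 kHz, folds to fs − 46.25 kHz = 3.05 kHz.
46.25 kHz and 144.85 kHz both map to 3.05 kHz.

3.05 kHz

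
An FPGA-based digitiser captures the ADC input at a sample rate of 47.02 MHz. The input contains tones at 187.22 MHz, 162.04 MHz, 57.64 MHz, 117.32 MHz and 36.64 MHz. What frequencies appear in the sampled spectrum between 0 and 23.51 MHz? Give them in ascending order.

0.86 MHz, 10.38 MHz, 10.62 MHz, 20.98 MHz, 23.28 MHz

fs/2 = 23.51 MHz.
187.22 MHz mod fs = 46.16 MHz.
46.16 MHz > fs/2 = 23.51 MHz, folds to fs − 46.16 MHz = 0.86 MHz.
162.04 MHz mod fs = 20.98 MHz.
20.98 MHz ≤ fs/2 = 23.51 MHz, appears at 20.98 MHz.
57.64 MHz mod fs = 10.62 MHz.
10.62 MHz ≤ fs/2 = 23.51 MHz, appears at 10.62 MHz.
117.32 MHz mod fs = 23.28 MHz.
23.28 MHz ≤ fs/2 = 23.51 MHz, appears at 23.28 MHz.
36.64 MHz > fs/2 = 23.51 MHz, folds to fs − 36.64 MHz = 10.38 MHz.
Distinct values: {0.86 MHz, 10.38 MHz, 10.62 MHz, 20.98 MHz, 23.28 MHz}.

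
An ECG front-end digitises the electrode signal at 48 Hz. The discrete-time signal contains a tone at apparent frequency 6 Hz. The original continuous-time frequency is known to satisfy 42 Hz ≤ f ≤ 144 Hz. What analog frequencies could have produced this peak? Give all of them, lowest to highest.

42 Hz, 54 Hz, 90 Hz, 102 Hz, 138 Hz

Frequencies that alias to 6 Hz are k·fs ± 6 Hz for integer k ≥ 0.
k=0: 6 Hz.
k=1: 42 Hz, 54 Hz.
k=2: 90 Hz, 102 Hz.
k=3: 138 Hz, 150 Hz.
k=4: 186 Hz, 198 Hz.
Within [42 Hz, 144 Hz]: 42 Hz, 54 Hz, 90 Hz, 102 Hz, 138 Hz.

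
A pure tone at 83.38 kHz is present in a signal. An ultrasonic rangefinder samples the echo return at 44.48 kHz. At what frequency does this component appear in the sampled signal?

5.58 kHz

83.38 kHz mod fs = 38.9 kHz.
38.9 kHz > fs/2 = 22.24 kHz, folds to fs − 38.9 kHz = 5.58 kHz.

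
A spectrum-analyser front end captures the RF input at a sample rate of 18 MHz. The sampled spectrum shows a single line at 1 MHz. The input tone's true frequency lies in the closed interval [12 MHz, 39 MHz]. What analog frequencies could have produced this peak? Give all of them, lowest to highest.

17 MHz, 19 MHz, 35 MHz, 37 MHz

Frequencies that alias to 1 MHz are k·fs ± 1 MHz for integer k ≥ 0.
k=0: 1 MHz.
k=1: 17 MHz, 19 MHz.
k=2: 35 MHz, 37 MHz.
k=3: 53 MHz, 55 MHz.
Within [12 MHz, 39 MHz]: 17 MHz, 19 MHz, 35 MHz, 37 MHz.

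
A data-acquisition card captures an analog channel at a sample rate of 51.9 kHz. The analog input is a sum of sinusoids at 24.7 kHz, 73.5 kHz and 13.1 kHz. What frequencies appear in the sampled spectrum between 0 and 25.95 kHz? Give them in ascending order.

fs/2 = 25.95 kHz.
24.7 kHz ≤ fs/2 = 25.95 kHz, passes unchanged.
73.5 kHz mod fs = 21.6 kHz.
21.6 kHz ≤ fs/2 = 25.95 kHz, appears at 21.6 kHz.
13.1 kHz ≤ fs/2 = 25.95 kHz, passes unchanged.
Distinct values: {13.1 kHz, 21.6 kHz, 24.7 kHz}.

13.1 kHz, 21.6 kHz, 24.7 kHz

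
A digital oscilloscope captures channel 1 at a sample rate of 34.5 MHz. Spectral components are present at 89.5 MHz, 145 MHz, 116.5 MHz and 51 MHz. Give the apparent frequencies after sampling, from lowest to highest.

fs/2 = 17.25 MHz.
89.5 MHz mod fs = 20.5 MHz.
20.5 MHz > fs/2 = 17.25 MHz, folds to fs − 20.5 MHz = 14 MHz.
145 MHz mod fs = 7 MHz.
7 MHz ≤ fs/2 = 17.25 MHz, appears at 7 MHz.
116.5 MHz mod fs = 13 MHz.
13 MHz ≤ fs/2 = 17.25 MHz, appears at 13 MHz.
51 MHz mod fs = 16.5 MHz.
16.5 MHz ≤ fs/2 = 17.25 MHz, appears at 16.5 MHz.
Distinct values: {7 MHz, 13 MHz, 14 MHz, 16.5 MHz}.

7 MHz, 13 MHz, 14 MHz, 16.5 MHz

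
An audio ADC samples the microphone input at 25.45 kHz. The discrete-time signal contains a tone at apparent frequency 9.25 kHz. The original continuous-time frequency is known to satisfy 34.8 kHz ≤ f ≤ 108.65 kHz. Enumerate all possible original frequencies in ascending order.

Frequencies that alias to 9.25 kHz are k·fs ± 9.25 kHz for integer k ≥ 0.
k=0: 9.25 kHz.
k=1: 16.2 kHz, 34.7 kHz.
k=2: 41.65 kHz, 60.15 kHz.
k=3: 67.1 kHz, 85.6 kHz.
k=4: 92.55 kHz, 111.05 kHz.
k=5: 118 kHz, 136.5 kHz.
Within [34.8 kHz, 108.65 kHz]: 41.65 kHz, 60.15 kHz, 67.1 kHz, 85.6 kHz, 92.55 kHz.

41.65 kHz, 60.15 kHz, 67.1 kHz, 85.6 kHz, 92.55 kHz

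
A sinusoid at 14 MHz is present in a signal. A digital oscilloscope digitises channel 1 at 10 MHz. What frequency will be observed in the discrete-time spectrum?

14 MHz mod fs = 4 MHz.
4 MHz ≤ fs/2 = 5 MHz, appears at 4 MHz.

4 MHz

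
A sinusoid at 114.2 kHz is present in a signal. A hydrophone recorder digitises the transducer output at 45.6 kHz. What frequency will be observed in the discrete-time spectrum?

114.2 kHz mod fs = 23 kHz.
23 kHz > fs/2 = 22.8 kHz, folds to fs − 23 kHz = 22.6 kHz.

22.6 kHz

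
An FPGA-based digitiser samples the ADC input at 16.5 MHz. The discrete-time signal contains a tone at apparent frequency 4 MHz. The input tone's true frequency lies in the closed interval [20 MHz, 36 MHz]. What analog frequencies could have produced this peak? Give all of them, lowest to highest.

20.5 MHz, 29 MHz

Frequencies that alias to 4 MHz are k·fs ± 4 MHz for integer k ≥ 0.
k=0: 4 MHz.
k=1: 12.5 MHz, 20.5 MHz.
k=2: 29 MHz, 37 MHz.
k=3: 45.5 MHz, 53.5 MHz.
Within [20 MHz, 36 MHz]: 20.5 MHz, 29 MHz.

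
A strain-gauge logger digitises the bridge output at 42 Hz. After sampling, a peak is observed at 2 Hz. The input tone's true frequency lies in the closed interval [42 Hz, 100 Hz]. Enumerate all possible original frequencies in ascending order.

44 Hz, 82 Hz, 86 Hz

Frequencies that alias to 2 Hz are k·fs ± 2 Hz for integer k ≥ 0.
k=0: 2 Hz.
k=1: 40 Hz, 44 Hz.
k=2: 82 Hz, 86 Hz.
k=3: 124 Hz, 128 Hz.
Within [42 Hz, 100 Hz]: 44 Hz, 82 Hz, 86 Hz.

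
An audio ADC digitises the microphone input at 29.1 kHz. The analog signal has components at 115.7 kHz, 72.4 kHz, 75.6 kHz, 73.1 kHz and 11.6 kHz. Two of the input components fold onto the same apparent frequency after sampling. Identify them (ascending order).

fs/2 = 14.55 kHz.
115.7 kHz mod fs = 28.4 kHz.
28.4 kHz > fs/2 = 14.55 kHz, folds to fs − 28.4 kHz = 0.7 kHz.
72.4 kHz mod fs = 14.2 kHz.
14.2 kHz ≤ fs/2 = 14.55 kHz, appears at 14.2 kHz.
75.6 kHz mod fs = 17.4 kHz.
17.4 kHz > fs/2 = 14.55 kHz, folds to fs − 17.4 kHz = 11.7 kHz.
73.1 kHz mod fs = 14.9 kHz.
14.9 kHz > fs/2 = 14.55 kHz, folds to fs − 14.9 kHz = 14.2 kHz.
11.6 kHz ≤ fs/2 = 14.55 kHz, passes unchanged.
72.4 kHz and 73.1 kHz both map to 14.2 kHz.

72.4 kHz, 73.1 kHz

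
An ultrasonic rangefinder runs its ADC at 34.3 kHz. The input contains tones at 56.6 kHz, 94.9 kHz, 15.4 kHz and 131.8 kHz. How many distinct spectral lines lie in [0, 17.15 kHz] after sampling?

4

fs/2 = 17.15 kHz.
56.6 kHz mod fs = 22.3 kHz.
22.3 kHz > fs/2 = 17.15 kHz, folds to fs − 22.3 kHz = 12 kHz.
94.9 kHz mod fs = 26.3 kHz.
26.3 kHz > fs/2 = 17.15 kHz, folds to fs − 26.3 kHz = 8 kHz.
15.4 kHz ≤ fs/2 = 17.15 kHz, passes unchanged.
131.8 kHz mod fs = 28.9 kHz.
28.9 kHz > fs/2 = 17.15 kHz, folds to fs − 28.9 kHz = 5.4 kHz.
Distinct values: {5.4 kHz, 8 kHz, 12 kHz, 15.4 kHz} → 4.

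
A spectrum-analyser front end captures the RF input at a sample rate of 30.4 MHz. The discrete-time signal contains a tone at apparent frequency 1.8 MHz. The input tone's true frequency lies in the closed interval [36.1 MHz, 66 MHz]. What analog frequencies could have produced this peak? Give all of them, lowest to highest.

Frequencies that alias to 1.8 MHz are k·fs ± 1.8 MHz for integer k ≥ 0.
k=0: 1.8 MHz.
k=1: 28.6 MHz, 32.2 MHz.
k=2: 59 MHz, 62.6 MHz.
k=3: 89.4 MHz, 93 MHz.
Within [36.1 MHz, 66 MHz]: 59 MHz, 62.6 MHz.

59 MHz, 62.6 MHz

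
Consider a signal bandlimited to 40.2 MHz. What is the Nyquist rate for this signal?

80.4 MHz

Nyquist rate = 2 × 40.2 MHz = 80.4 MHz.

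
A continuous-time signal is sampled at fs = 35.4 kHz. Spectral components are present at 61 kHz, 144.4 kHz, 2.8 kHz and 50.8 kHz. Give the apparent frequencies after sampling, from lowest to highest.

fs/2 = 17.7 kHz.
61 kHz mod fs = 25.6 kHz.
25.6 kHz > fs/2 = 17.7 kHz, folds to fs − 25.6 kHz = 9.8 kHz.
144.4 kHz mod fs = 2.8 kHz.
2.8 kHz ≤ fs/2 = 17.7 kHz, appears at 2.8 kHz.
2.8 kHz ≤ fs/2 = 17.7 kHz, passes unchanged.
50.8 kHz mod fs = 15.4 kHz.
15.4 kHz ≤ fs/2 = 17.7 kHz, appears at 15.4 kHz.
Distinct values: {2.8 kHz, 9.8 kHz, 15.4 kHz}.

2.8 kHz, 9.8 kHz, 15.4 kHz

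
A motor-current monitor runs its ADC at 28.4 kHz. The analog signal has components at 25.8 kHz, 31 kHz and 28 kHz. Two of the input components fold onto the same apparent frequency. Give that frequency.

2.6 kHz

fs/2 = 14.2 kHz.
25.8 kHz > fs/2 = 14.2 kHz, folds to fs − 25.8 kHz = 2.6 kHz.
31 kHz mod fs = 2.6 kHz.
2.6 kHz ≤ fs/2 = 14.2 kHz, appears at 2.6 kHz.
28 kHz > fs/2 = 14.2 kHz, folds to fs − 28 kHz = 0.4 kHz.
25.8 kHz and 31 kHz both map to 2.6 kHz.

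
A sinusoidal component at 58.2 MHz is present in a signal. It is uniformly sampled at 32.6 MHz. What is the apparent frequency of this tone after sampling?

58.2 MHz mod fs = 25.6 MHz.
25.6 MHz > fs/2 = 16.3 MHz, folds to fs − 25.6 MHz = 7 MHz.

7 MHz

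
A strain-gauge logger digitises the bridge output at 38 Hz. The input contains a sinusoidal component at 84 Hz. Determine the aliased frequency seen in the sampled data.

8 Hz

84 Hz mod fs = 8 Hz.
8 Hz ≤ fs/2 = 19 Hz, appears at 8 Hz.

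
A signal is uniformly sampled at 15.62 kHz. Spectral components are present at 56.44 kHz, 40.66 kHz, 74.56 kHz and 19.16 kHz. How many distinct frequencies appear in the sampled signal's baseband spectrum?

3

fs/2 = 7.81 kHz.
56.44 kHz mod fs = 9.58 kHz.
9.58 kHz > fs/2 = 7.81 kHz, folds to fs − 9.58 kHz = 6.04 kHz.
40.66 kHz mod fs = 9.42 kHz.
9.42 kHz > fs/2 = 7.81 kHz, folds to fs − 9.42 kHz = 6.2 kHz.
74.56 kHz mod fs = 12.08 kHz.
12.08 kHz > fs/2 = 7.81 kHz, folds to fs − 12.08 kHz = 3.54 kHz.
19.16 kHz mod fs = 3.54 kHz.
3.54 kHz ≤ fs/2 = 7.81 kHz, appears at 3.54 kHz.
Distinct values: {3.54 kHz, 6.04 kHz, 6.2 kHz} → 3.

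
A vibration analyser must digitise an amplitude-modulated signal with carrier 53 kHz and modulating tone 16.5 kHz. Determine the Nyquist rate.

AM sidebands sit at fc ± fm = 36.5 kHz and 69.5 kHz.
Highest-frequency component: 69.5 kHz.
Nyquist rate = 2 × 69.5 kHz = 139 kHz.

139 kHz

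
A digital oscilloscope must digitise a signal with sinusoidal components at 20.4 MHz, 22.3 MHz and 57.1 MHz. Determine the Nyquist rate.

114.2 MHz

Highest-frequency component: 57.1 MHz.
Nyquist rate = 2 × 57.1 MHz = 114.2 MHz.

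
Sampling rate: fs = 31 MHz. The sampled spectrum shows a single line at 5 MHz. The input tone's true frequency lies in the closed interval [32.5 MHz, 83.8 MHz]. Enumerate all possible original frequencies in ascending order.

36 MHz, 57 MHz, 67 MHz

Frequencies that alias to 5 MHz are k·fs ± 5 MHz for integer k ≥ 0.
k=0: 5 MHz.
k=1: 26 MHz, 36 MHz.
k=2: 57 MHz, 67 MHz.
k=3: 88 MHz, 98 MHz.
Within [32.5 MHz, 83.8 MHz]: 36 MHz, 57 MHz, 67 MHz.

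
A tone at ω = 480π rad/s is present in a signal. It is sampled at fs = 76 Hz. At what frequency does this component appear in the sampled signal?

ω = 480π rad/s → f = ω/(2π) = 240 Hz.
240 Hz mod fs = 12 Hz.
12 Hz ≤ fs/2 = 38 Hz, appears at 12 Hz.

12 Hz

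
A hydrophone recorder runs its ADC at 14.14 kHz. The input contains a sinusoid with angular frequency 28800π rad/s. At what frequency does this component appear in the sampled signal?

ω = 28800π rad/s → f = ω/(2π) = 14400 Hz = 14.4 kHz.
14.4 kHz mod fs = 0.26 kHz.
0.26 kHz ≤ fs/2 = 7.07 kHz, appears at 0.26 kHz.

0.26 kHz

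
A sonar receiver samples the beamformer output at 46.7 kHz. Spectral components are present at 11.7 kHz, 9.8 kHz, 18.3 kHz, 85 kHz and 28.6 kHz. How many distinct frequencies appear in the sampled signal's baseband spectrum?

fs/2 = 23.35 kHz.
11.7 kHz ≤ fs/2 = 23.35 kHz, passes unchanged.
9.8 kHz ≤ fs/2 = 23.35 kHz, passes unchanged.
18.3 kHz ≤ fs/2 = 23.35 kHz, passes unchanged.
85 kHz mod fs = 38.3 kHz.
38.3 kHz > fs/2 = 23.35 kHz, folds to fs − 38.3 kHz = 8.4 kHz.
28.6 kHz > fs/2 = 23.35 kHz, folds to fs − 28.6 kHz = 18.1 kHz.
Distinct values: {8.4 kHz, 9.8 kHz, 11.7 kHz, 18.1 kHz, 18.3 kHz} → 5.

5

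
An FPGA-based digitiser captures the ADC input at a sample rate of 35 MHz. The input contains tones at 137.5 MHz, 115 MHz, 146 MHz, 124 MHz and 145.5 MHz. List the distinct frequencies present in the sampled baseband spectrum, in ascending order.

2.5 MHz, 5.5 MHz, 6 MHz, 10 MHz, 16 MHz

fs/2 = 17.5 MHz.
137.5 MHz mod fs = 32.5 MHz.
32.5 MHz > fs/2 = 17.5 MHz, folds to fs − 32.5 MHz = 2.5 MHz.
115 MHz mod fs = 10 MHz.
10 MHz ≤ fs/2 = 17.5 MHz, appears at 10 MHz.
146 MHz mod fs = 6 MHz.
6 MHz ≤ fs/2 = 17.5 MHz, appears at 6 MHz.
124 MHz mod fs = 19 MHz.
19 MHz > fs/2 = 17.5 MHz, folds to fs − 19 MHz = 16 MHz.
145.5 MHz mod fs = 5.5 MHz.
5.5 MHz ≤ fs/2 = 17.5 MHz, appears at 5.5 MHz.
Distinct values: {2.5 MHz, 5.5 MHz, 6 MHz, 10 MHz, 16 MHz}.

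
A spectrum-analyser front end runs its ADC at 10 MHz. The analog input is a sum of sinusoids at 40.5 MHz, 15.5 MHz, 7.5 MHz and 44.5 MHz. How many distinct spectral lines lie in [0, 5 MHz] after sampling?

fs/2 = 5 MHz.
40.5 MHz mod fs = 0.5 MHz.
0.5 MHz ≤ fs/2 = 5 MHz, appears at 0.5 MHz.
15.5 MHz mod fs = 5.5 MHz.
5.5 MHz > fs/2 = 5 MHz, folds to fs − 5.5 MHz = 4.5 MHz.
7.5 MHz > fs/2 = 5 MHz, folds to fs − 7.5 MHz = 2.5 MHz.
44.5 MHz mod fs = 4.5 MHz.
4.5 MHz ≤ fs/2 = 5 MHz, appears at 4.5 MHz.
Distinct values: {0.5 MHz, 2.5 MHz, 4.5 MHz} → 3.

3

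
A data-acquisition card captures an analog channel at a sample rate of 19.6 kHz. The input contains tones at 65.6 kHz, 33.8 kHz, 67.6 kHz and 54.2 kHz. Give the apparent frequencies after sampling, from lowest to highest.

fs/2 = 9.8 kHz.
65.6 kHz mod fs = 6.8 kHz.
6.8 kHz ≤ fs/2 = 9.8 kHz, appears at 6.8 kHz.
33.8 kHz mod fs = 14.2 kHz.
14.2 kHz > fs/2 = 9.8 kHz, folds to fs − 14.2 kHz = 5.4 kHz.
67.6 kHz mod fs = 8.8 kHz.
8.8 kHz ≤ fs/2 = 9.8 kHz, appears at 8.8 kHz.
54.2 kHz mod fs = 15 kHz.
15 kHz > fs/2 = 9.8 kHz, folds to fs − 15 kHz = 4.6 kHz.
Distinct values: {4.6 kHz, 5.4 kHz, 6.8 kHz, 8.8 kHz}.

4.6 kHz, 5.4 kHz, 6.8 kHz, 8.8 kHz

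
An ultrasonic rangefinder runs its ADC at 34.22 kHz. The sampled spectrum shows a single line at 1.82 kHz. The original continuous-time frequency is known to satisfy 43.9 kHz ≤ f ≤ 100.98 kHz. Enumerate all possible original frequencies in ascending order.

66.62 kHz, 70.26 kHz, 100.84 kHz

Frequencies that alias to 1.82 kHz are k·fs ± 1.82 kHz for integer k ≥ 0.
k=0: 1.82 kHz.
k=1: 32.4 kHz, 36.04 kHz.
k=2: 66.62 kHz, 70.26 kHz.
k=3: 100.84 kHz, 104.48 kHz.
k=4: 135.06 kHz, 138.7 kHz.
Within [43.9 kHz, 100.98 kHz]: 66.62 kHz, 70.26 kHz, 100.84 kHz.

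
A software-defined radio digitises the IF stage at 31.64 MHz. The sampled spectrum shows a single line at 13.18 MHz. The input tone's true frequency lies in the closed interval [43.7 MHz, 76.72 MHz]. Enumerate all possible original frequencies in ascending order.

44.82 MHz, 50.1 MHz, 76.46 MHz

Frequencies that alias to 13.18 MHz are k·fs ± 13.18 MHz for integer k ≥ 0.
k=0: 13.18 MHz.
k=1: 18.46 MHz, 44.82 MHz.
k=2: 50.1 MHz, 76.46 MHz.
k=3: 81.74 MHz, 108.1 MHz.
Within [43.7 MHz, 76.72 MHz]: 44.82 MHz, 50.1 MHz, 76.46 MHz.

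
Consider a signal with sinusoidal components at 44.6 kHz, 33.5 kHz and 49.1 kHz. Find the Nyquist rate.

98.2 kHz

Highest-frequency component: 49.1 kHz.
Nyquist rate = 2 × 49.1 kHz = 98.2 kHz.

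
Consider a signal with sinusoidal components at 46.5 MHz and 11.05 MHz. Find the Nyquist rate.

93 MHz

Highest-frequency component: 46.5 MHz.
Nyquist rate = 2 × 46.5 MHz = 93 MHz.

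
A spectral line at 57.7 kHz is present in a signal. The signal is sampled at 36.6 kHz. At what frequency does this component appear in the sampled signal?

15.5 kHz

57.7 kHz mod fs = 21.1 kHz.
21.1 kHz > fs/2 = 18.3 kHz, folds to fs − 21.1 kHz = 15.5 kHz.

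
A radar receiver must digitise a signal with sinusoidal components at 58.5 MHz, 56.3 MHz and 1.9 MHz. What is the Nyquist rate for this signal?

117 MHz

Highest-frequency component: 58.5 MHz.
Nyquist rate = 2 × 58.5 MHz = 117 MHz.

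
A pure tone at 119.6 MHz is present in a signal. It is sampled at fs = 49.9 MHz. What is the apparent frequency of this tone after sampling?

19.8 MHz

119.6 MHz mod fs = 19.8 MHz.
19.8 MHz ≤ fs/2 = 24.95 MHz, appears at 19.8 MHz.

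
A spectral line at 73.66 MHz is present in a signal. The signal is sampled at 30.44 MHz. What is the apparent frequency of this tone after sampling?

73.66 MHz mod fs = 12.78 MHz.
12.78 MHz ≤ fs/2 = 15.22 MHz, appears at 12.78 MHz.

12.78 MHz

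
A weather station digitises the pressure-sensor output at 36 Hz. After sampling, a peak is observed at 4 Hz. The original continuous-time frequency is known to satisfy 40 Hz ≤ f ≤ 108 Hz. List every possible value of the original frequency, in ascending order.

40 Hz, 68 Hz, 76 Hz, 104 Hz

Frequencies that alias to 4 Hz are k·fs ± 4 Hz for integer k ≥ 0.
k=0: 4 Hz.
k=1: 32 Hz, 40 Hz.
k=2: 68 Hz, 76 Hz.
k=3: 104 Hz, 112 Hz.
k=4: 140 Hz, 148 Hz.
Within [40 Hz, 108 Hz]: 40 Hz, 68 Hz, 76 Hz, 104 Hz.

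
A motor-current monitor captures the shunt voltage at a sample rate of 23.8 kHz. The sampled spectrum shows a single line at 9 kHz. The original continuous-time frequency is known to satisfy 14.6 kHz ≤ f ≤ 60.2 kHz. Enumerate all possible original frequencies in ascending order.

Frequencies that alias to 9 kHz are k·fs ± 9 kHz for integer k ≥ 0.
k=0: 9 kHz.
k=1: 14.8 kHz, 32.8 kHz.
k=2: 38.6 kHz, 56.6 kHz.
k=3: 62.4 kHz, 80.4 kHz.
Within [14.6 kHz, 60.2 kHz]: 14.8 kHz, 32.8 kHz, 38.6 kHz, 56.6 kHz.

14.8 kHz, 32.8 kHz, 38.6 kHz, 56.6 kHz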